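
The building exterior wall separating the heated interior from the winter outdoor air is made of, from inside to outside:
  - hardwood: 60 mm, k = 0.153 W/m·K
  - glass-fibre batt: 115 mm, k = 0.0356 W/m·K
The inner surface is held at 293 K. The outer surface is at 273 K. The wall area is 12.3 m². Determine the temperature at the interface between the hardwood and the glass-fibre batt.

T ≈ 291 K

Model the wall as resistances in series:
R_hardwood = L/(kA) = 0.06/(0.153×12.3) = 0.03188 K/W
R_glass-fibre batt = L/(kA) = 0.115/(0.0356×12.3) = 0.2626 K/W
R_total = 0.2945 K/W;  Q = ΔT/R_total = 20/0.2945 = 67.91 W
T_interface = T_inner − Q·ΣR(inner→interface) = 293 − 67.9×0.03188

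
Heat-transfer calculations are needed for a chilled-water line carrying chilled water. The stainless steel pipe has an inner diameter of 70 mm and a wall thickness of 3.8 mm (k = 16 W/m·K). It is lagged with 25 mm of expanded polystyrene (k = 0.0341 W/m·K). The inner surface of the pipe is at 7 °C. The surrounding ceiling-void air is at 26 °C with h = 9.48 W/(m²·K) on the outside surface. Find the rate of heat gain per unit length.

q′ ≈ 7.35 W/m

Radial resistances (cylindrical: R_cond = ln(r_o/r_i)/(2πkL), R_conv = 1/(h·2πrL)):
R_stainless steel pipe wall = ln(38.8/35)/(2π×16×1) = 0.001025 K/W
R_expanded polystyrene = ln(63.8/38.8)/(2π×0.0341×1) = 2.321 K/W
R_outer film = 1/(h_o·2πr_oL) = 1/(9.48×2π×0.0638×1) = 0.2631 K/W
R_total = 2.585 K/W
Q = ΔT/R_total = 19/2.585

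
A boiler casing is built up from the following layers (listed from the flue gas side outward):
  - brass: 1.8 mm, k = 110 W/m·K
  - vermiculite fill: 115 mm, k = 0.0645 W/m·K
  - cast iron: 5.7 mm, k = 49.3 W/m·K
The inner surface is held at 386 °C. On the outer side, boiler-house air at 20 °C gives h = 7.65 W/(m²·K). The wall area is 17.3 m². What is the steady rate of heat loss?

Series thermal resistances:
R_brass = L/(kA) = 0.0018/(110×17.3) = 9.459×10^-7 K/W
R_vermiculite fill = L/(kA) = 0.115/(0.0645×17.3) = 0.1031 K/W
R_cast iron = L/(kA) = 0.0057/(49.3×17.3) = 6.683×10^-6 K/W
R_outer film = 1/(h_o·A) = 1/(7.65×17.3) = 0.007556 K/W
R_total = 0.1106 K/W
Q = ΔT / R_total = 366 / 0.1106

Q ≈ 3310 W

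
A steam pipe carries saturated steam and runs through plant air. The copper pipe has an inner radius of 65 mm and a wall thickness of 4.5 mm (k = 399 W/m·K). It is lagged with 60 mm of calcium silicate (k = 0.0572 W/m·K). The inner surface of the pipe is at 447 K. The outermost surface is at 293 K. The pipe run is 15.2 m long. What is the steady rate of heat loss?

Q ≈ 1350 W

For a radial system each layer contributes R = ln(r_out/r_in)/(2πkL); films add R = 1/(hA).
R_copper pipe wall = ln(69.5/65)/(2π×399×15.2) = 1.757×10^-6 K/W
R_calcium silicate = ln(129.5/69.5)/(2π×0.0572×15.2) = 0.1139 K/W
R_total = 0.1139 K/W
Q = ΔT/R_total = 154/0.1139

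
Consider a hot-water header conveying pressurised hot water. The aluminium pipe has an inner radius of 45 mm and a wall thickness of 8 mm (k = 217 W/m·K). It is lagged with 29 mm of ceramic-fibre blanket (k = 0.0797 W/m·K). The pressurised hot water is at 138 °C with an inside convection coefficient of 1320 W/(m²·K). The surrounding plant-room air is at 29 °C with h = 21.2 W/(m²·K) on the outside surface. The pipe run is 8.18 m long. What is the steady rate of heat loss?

Radial resistances (cylindrical: R_cond = ln(r_o/r_i)/(2πkL), R_conv = 1/(h·2πrL)):
R_inner film = 1/(h_i·2πr₁L) = 1/(1320×2π×0.045×8.18) = 3.276×10^-4 K/W
R_aluminium pipe wall = ln(53/45)/(2π×217×8.18) = 1.467×10^-5 K/W
R_ceramic-fibre blanket = ln(82/53)/(2π×0.0797×8.18) = 0.1065 K/W
R_outer film = 1/(h_o·2πr_oL) = 1/(21.2×2π×0.082×8.18) = 0.01119 K/W
R_total = 0.1181 K/W
Q = ΔT/R_total = 109/0.1181

Q ≈ 923 W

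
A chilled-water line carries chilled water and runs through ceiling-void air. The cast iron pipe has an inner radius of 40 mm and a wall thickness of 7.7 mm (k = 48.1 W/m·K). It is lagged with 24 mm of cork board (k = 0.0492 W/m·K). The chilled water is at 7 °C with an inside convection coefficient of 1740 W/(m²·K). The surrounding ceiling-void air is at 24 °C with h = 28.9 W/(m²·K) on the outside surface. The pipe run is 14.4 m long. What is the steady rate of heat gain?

Q ≈ 175 W

Treating each annulus and film as a series resistance:
R_inner film = 1/(h_i·2πr₁L) = 1/(1740×2π×0.04×14.4) = 1.588×10^-4 K/W
R_cast iron pipe wall = ln(47.7/40)/(2π×48.1×14.4) = 4.045×10^-5 K/W
R_cork board = ln(71.7/47.7)/(2π×0.0492×14.4) = 0.09156 K/W
R_outer film = 1/(h_o·2πr_oL) = 1/(28.9×2π×0.0717×14.4) = 0.005334 K/W
R_total = 0.09709 K/W
Q = ΔT/R_total = 17/0.09709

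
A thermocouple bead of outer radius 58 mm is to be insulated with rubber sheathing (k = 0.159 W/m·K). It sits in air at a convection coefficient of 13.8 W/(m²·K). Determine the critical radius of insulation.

r_cr ≈ 23 mm

For a sphere r_cr = 2k/h = 2×0.159/13.8
r_cr = 23 mm; since the bare radius (58 mm) is above r_cr, any added insulation will reduce heat loss.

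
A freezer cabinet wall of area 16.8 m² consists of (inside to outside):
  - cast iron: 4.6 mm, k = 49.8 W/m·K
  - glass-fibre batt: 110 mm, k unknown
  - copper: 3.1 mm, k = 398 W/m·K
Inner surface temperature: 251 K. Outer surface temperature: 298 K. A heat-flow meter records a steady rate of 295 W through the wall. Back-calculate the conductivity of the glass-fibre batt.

k ≈ 0.0411 W/(m·K)

Using the resistance-network approach (series):
R_cast iron = L/(kA) = 0.0046/(49.8×16.8) = 5.498×10^-6 K/W
R_copper = L/(kA) = 0.0031/(398×16.8) = 4.636×10^-7 K/W
Sum of known resistances R_other = 5.962×10^-6 K/W
Total R = ΔT/Q = 47/295 = 0.1593 K/W
R_glass-fibre batt = R_total − R_other = 0.1593 K/W
k = L/(R·A) = 0.11/(0.1593×16.8)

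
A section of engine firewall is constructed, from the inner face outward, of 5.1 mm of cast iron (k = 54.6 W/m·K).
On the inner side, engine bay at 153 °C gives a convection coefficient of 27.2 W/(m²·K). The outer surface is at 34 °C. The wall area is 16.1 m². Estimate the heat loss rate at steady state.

Q ≈ 52000 W

Series thermal resistances:
R_inner film = 1/(h_i·A) = 1/(27.2×16.1) = 0.002284 K/W
R_cast iron = L/(kA) = 0.0051/(54.6×16.1) = 5.802×10^-6 K/W
R_total = 0.002289 K/W
Q = ΔT / R_total = 119 / 0.002289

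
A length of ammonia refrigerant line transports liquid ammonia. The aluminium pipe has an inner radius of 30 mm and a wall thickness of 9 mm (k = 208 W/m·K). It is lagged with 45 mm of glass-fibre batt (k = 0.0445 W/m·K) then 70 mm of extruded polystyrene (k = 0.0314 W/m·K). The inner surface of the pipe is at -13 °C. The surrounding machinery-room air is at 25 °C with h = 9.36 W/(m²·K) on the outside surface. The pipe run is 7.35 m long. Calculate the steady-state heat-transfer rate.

For a radial system each layer contributes R = ln(r_out/r_in)/(2πkL); films add R = 1/(hA).
R_aluminium pipe wall = ln(39/30)/(2π×208×7.35) = 2.731×10^-5 K/W
R_glass-fibre batt = ln(84/39)/(2π×0.0445×7.35) = 0.3733 K/W
R_extruded polystyrene = ln(154/84)/(2π×0.0314×7.35) = 0.418 K/W
R_outer film = 1/(h_o·2πr_oL) = 1/(9.36×2π×0.154×7.35) = 0.01502 K/W
R_total = 0.8064 K/W
Q = ΔT/R_total = 38/0.8064

Q ≈ 47.1 W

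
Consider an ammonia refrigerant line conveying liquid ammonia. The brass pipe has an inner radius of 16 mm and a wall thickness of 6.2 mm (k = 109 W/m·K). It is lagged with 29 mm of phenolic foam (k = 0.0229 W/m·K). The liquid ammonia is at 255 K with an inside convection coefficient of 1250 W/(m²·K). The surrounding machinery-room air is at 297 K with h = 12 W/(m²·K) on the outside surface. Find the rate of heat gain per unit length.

q′ ≈ 6.91 W/m

For a radial system each layer contributes R = ln(r_out/r_in)/(2πkL); films add R = 1/(hA).
R_inner film = 1/(h_i·2πr₁L) = 1/(1250×2π×0.016×1) = 0.007958 K/W
R_brass pipe wall = ln(22.2/16)/(2π×109×1) = 4.782×10^-4 K/W
R_phenolic foam = ln(51.2/22.2)/(2π×0.0229×1) = 5.808 K/W
R_outer film = 1/(h_o·2πr_oL) = 1/(12×2π×0.0512×1) = 0.259 K/W
R_total = 6.075 K/W
Q = ΔT/R_total = 42/6.075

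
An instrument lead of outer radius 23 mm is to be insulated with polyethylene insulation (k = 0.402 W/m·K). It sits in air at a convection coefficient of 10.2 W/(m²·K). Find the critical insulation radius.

For a cylinder r_cr = k/h = 0.402/10.2
r_cr = 39.4 mm; since the bare radius (23 mm) is below r_cr, adding a thin layer of insulation will *increase* heat loss.

r_cr ≈ 39.4 mm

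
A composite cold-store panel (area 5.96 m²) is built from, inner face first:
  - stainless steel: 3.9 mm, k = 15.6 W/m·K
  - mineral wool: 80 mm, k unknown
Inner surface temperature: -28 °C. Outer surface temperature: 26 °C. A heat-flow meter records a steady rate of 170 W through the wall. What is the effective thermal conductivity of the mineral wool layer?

k ≈ 0.0423 W/(m·K)

Series thermal resistances:
R_stainless steel = L/(kA) = 0.0039/(15.6×5.96) = 4.195×10^-5 K/W
Sum of known resistances R_other = 4.195×10^-5 K/W
Total R = ΔT/Q = 54/170 = 0.3176 K/W
R_mineral wool = R_total − R_other = 0.3176 K/W
k = L/(R·A) = 0.08/(0.3176×5.96)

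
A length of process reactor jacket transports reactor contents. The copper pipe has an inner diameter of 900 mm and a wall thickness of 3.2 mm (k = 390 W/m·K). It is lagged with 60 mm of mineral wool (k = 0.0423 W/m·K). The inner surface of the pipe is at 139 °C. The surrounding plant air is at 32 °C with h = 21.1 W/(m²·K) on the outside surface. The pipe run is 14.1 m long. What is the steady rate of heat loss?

Q ≈ 3130 W

For a radial system each layer contributes R = ln(r_out/r_in)/(2πkL); films add R = 1/(hA).
R_copper pipe wall = ln(453.2/450)/(2π×390×14.1) = 2.051×10^-7 K/W
R_mineral wool = ln(513.2/453.2)/(2π×0.0423×14.1) = 0.03318 K/W
R_outer film = 1/(h_o·2πr_oL) = 1/(21.1×2π×0.5132×14.1) = 0.001042 K/W
R_total = 0.03422 K/W
Q = ΔT/R_total = 107/0.03422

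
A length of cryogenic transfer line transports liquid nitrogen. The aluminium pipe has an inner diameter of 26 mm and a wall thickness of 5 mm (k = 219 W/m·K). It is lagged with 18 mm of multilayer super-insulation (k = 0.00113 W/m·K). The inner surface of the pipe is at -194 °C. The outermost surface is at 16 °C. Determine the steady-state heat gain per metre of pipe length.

q′ ≈ 2.15 W/m

Radial resistances (cylindrical: R_cond = ln(r_o/r_i)/(2πkL), R_conv = 1/(h·2πrL)):
R_aluminium pipe wall = ln(18/13)/(2π×219×1) = 2.365×10^-4 K/W
R_multilayer super-insulation = ln(36/18)/(2π×0.00113×1) = 97.63 K/W
R_total = 97.63 K/W
Q = ΔT/R_total = 210/97.63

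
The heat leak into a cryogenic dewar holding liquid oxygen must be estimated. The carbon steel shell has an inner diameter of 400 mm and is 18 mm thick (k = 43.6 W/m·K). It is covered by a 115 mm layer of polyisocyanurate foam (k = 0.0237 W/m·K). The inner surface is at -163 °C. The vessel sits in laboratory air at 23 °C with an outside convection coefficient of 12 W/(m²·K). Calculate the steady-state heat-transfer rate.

Spherical conduction: R = (1/r_in − 1/r_out)/(4πk) per layer; series-sum.
R_carbon steel shell = (1/0.2 − 1/0.218)/(4π×43.6) = 7.535×10^-4 K/W
R_polyisocyanurate foam = (1/0.218 − 1/0.333)/(4π×0.0237) = 5.319 K/W
R_outer film = 1/(h·4πr_o²) = 1/(12×4π×0.333²) = 0.0598 K/W
R_total = 5.38 K/W
Q = ΔT/R_total = 186/5.38

Q ≈ 34.6 W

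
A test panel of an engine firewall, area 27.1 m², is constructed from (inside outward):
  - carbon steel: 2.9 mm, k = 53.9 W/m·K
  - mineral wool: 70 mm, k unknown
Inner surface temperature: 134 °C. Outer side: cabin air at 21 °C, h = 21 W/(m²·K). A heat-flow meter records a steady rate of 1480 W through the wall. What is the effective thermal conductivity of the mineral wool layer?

Treating each layer as a thermal resistance in series:
R_carbon steel = L/(kA) = 0.0029/(53.9×27.1) = 1.985×10^-6 K/W
R_outer film = 1/(h_o·A) = 1/(21×27.1) = 0.001757 K/W
Sum of known resistances R_other = 0.001759 K/W
Total R = ΔT/Q = 113/1480 = 0.07635 K/W
R_mineral wool = R_total − R_other = 0.07459 K/W
k = L/(R·A) = 0.07/(0.07459×27.1)

k ≈ 0.0346 W/(m·K)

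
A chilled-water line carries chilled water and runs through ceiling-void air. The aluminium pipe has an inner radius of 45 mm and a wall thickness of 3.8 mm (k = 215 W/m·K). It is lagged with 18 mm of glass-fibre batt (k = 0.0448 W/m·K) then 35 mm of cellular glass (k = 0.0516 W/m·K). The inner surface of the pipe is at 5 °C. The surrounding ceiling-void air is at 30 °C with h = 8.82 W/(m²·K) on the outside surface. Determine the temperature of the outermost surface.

T ≈ 28.3 °C

Cylindrical conduction, so R = ln(r₂/r₁)/(2πkL) per layer, in series:
R_aluminium pipe wall = ln(48.8/45)/(2π×215×1) = 6.001×10^-5 K/W
R_glass-fibre batt = ln(66.8/48.8)/(2π×0.0448×1) = 1.115 K/W
R_cellular glass = ln(101.8/66.8)/(2π×0.0516×1) = 1.299 K/W
R_outer film = 1/(h_o·2πr_oL) = 1/(8.82×2π×0.1018×1) = 0.1773 K/W
R_total = 2.592 K/W
Q = ΔT/R_total = 25/2.592
Q = 9.64 W/m
T_interface = T_inner + Q·ΣR(inner→interface) = 5 + 9.64×2.415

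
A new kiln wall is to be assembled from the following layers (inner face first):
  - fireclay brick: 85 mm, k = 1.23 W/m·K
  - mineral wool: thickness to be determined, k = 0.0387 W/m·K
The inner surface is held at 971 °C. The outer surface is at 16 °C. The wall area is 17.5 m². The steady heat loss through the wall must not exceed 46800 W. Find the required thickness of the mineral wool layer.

L ≈ 11.1 mm

Series thermal resistances:
R_fireclay brick = L/(kA) = 0.085/(1.23×17.5) = 0.003949 K/W
Sum of the known resistances R_other = 0.003949 K/W
Required total resistance R_tot = ΔT/Q_allow = 955/46800 = 0.02041 K/W
R_mineral wool = R_tot − R_other = 0.01646 K/W
L = R·k·A = 0.01646×0.0387×17.5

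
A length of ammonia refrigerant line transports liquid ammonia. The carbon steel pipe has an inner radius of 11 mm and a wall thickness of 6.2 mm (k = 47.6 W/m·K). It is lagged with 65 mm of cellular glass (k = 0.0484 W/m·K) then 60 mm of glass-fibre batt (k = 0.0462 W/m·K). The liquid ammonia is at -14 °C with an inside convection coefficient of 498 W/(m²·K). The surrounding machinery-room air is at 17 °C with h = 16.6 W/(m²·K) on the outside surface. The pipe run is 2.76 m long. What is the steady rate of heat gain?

Radial resistances (cylindrical: R_cond = ln(r_o/r_i)/(2πkL), R_conv = 1/(h·2πrL)):
R_inner film = 1/(h_i·2πr₁L) = 1/(498×2π×0.011×2.76) = 0.01053 K/W
R_carbon steel pipe wall = ln(17.2/11)/(2π×47.6×2.76) = 5.415×10^-4 K/W
R_cellular glass = ln(82.2/17.2)/(2π×0.0484×2.76) = 1.864 K/W
R_glass-fibre batt = ln(142.2/82.2)/(2π×0.0462×2.76) = 0.6841 K/W
R_outer film = 1/(h_o·2πr_oL) = 1/(16.6×2π×0.1422×2.76) = 0.02443 K/W
R_total = 2.583 K/W
Q = ΔT/R_total = 31/2.583

Q ≈ 12 W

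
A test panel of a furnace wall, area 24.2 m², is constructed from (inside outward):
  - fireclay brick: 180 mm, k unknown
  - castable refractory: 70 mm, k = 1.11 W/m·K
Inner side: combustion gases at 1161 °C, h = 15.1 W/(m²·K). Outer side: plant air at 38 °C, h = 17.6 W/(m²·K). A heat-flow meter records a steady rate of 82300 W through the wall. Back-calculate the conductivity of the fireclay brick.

Treating each layer as a thermal resistance in series:
R_inner film = 1/(h_i·A) = 1/(15.1×24.2) = 0.002737 K/W
R_castable refractory = L/(kA) = 0.07/(1.11×24.2) = 0.002606 K/W
R_outer film = 1/(h_o·A) = 1/(17.6×24.2) = 0.002348 K/W
Sum of known resistances R_other = 0.00769 K/W
Total R = ΔT/Q = 1123/82300 = 0.01365 K/W
R_fireclay brick = R_total − R_other = 0.005955 K/W
k = L/(R·A) = 0.18/(0.005955×24.2)

k ≈ 1.25 W/(m·K)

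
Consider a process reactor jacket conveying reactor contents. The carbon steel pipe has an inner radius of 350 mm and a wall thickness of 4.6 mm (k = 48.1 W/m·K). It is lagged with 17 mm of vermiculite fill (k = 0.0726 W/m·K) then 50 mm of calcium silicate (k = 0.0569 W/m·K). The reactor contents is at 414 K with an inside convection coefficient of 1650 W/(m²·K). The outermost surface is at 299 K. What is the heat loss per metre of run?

Cylindrical conduction, so R = ln(r₂/r₁)/(2πkL) per layer, in series:
R_inner film = 1/(h_i·2πr₁L) = 1/(1650×2π×0.35×1) = 2.756×10^-4 K/W
R_carbon steel pipe wall = ln(354.6/350)/(2π×48.1×1) = 4.32×10^-5 K/W
R_vermiculite fill = ln(371.6/354.6)/(2π×0.0726×1) = 0.1027 K/W
R_calcium silicate = ln(421.6/371.6)/(2π×0.0569×1) = 0.3531 K/W
R_total = 0.4561 K/W
Q = ΔT/R_total = 115/0.4561

q′ ≈ 252 W/m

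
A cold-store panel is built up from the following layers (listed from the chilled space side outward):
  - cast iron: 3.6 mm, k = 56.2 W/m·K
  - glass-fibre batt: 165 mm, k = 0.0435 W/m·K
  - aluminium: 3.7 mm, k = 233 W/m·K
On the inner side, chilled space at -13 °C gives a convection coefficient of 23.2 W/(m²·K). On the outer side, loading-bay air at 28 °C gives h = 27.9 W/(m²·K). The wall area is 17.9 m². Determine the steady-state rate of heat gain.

Model the wall as resistances in series:
R_inner film = 1/(h_i·A) = 1/(23.2×17.9) = 0.002408 K/W
R_cast iron = L/(kA) = 0.0036/(56.2×17.9) = 3.579×10^-6 K/W
R_glass-fibre batt = L/(kA) = 0.165/(0.0435×17.9) = 0.2119 K/W
R_aluminium = L/(kA) = 0.0037/(233×17.9) = 8.871×10^-7 K/W
R_outer film = 1/(h_o·A) = 1/(27.9×17.9) = 0.002002 K/W
R_total = 0.2163 K/W
Q = ΔT / R_total = 41 / 0.2163

Q ≈ 190 W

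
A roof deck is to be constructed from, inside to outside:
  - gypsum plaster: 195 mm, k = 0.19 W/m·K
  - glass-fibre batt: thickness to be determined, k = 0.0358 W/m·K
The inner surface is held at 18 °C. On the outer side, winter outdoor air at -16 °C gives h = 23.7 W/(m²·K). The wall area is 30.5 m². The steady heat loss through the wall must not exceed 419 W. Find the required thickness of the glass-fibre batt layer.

Series thermal resistances:
R_gypsum plaster = L/(kA) = 0.195/(0.19×30.5) = 0.03365 K/W
R_outer film = 1/(h_o·A) = 1/(23.7×30.5) = 0.001383 K/W
Sum of the known resistances R_other = 0.03503 K/W
Required total resistance R_tot = ΔT/Q_allow = 34/419 = 0.08115 K/W
R_glass-fibre batt = R_tot − R_other = 0.04611 K/W
L = R·k·A = 0.04611×0.0358×30.5

L ≈ 50.4 mm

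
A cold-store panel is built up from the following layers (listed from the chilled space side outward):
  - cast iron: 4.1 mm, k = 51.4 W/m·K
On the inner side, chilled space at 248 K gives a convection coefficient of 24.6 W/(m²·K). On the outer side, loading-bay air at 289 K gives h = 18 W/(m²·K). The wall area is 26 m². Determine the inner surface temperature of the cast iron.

Thermal resistances in series:
R_inner film = 1/(h_i·A) = 1/(24.6×26) = 0.001563 K/W
R_cast iron = L/(kA) = 0.0041/(51.4×26) = 3.068×10^-6 K/W
R_outer film = 1/(h_o·A) = 1/(18×26) = 0.002137 K/W
R_total = 0.003703 K/W;  Q = ΔT/R_total = 41/0.003703 = 11070 W
T_interface = T_inner + Q·ΣR(inner→interface) = 248 + 11100×0.001563

T ≈ 265 K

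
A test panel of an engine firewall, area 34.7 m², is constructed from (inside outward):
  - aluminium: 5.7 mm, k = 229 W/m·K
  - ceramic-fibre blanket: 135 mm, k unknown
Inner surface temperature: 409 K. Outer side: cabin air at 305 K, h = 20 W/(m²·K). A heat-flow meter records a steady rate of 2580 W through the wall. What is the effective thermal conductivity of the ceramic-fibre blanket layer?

Series thermal resistances:
R_aluminium = L/(kA) = 0.0057/(229×34.7) = 7.173×10^-7 K/W
R_outer film = 1/(h_o·A) = 1/(20×34.7) = 0.001441 K/W
Sum of known resistances R_other = 0.001442 K/W
Total R = ΔT/Q = 104/2580 = 0.04031 K/W
R_ceramic-fibre blanket = R_total − R_other = 0.03887 K/W
k = L/(R·A) = 0.135/(0.03887×34.7)

k ≈ 0.1 W/(m·K)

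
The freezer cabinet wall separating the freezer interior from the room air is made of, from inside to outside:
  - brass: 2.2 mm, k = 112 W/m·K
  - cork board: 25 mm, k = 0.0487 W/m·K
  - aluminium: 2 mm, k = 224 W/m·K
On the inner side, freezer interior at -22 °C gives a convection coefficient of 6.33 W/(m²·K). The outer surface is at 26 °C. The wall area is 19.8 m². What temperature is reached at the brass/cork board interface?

T ≈ -10.7 °C

Model the wall as resistances in series:
R_inner film = 1/(h_i·A) = 1/(6.33×19.8) = 0.007979 K/W
R_brass = L/(kA) = 0.0022/(112×19.8) = 9.921×10^-7 K/W
R_cork board = L/(kA) = 0.025/(0.0487×19.8) = 0.02593 K/W
R_aluminium = L/(kA) = 0.002/(224×19.8) = 4.509×10^-7 K/W
R_total = 0.03391 K/W;  Q = ΔT/R_total = 48/0.03391 = 1416 W
T_interface = T_inner + Q·ΣR(inner→interface) = -22 + 1420×0.00798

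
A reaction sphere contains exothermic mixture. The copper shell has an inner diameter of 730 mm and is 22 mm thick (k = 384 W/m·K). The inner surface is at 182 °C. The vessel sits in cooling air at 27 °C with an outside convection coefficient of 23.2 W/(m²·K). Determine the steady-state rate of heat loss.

Spherical conduction: R = (1/r_in − 1/r_out)/(4πk) per layer; series-sum.
R_copper shell = (1/0.365 − 1/0.387)/(4π×384) = 3.228×10^-5 K/W
R_outer film = 1/(h·4πr_o²) = 1/(23.2×4π×0.387²) = 0.0229 K/W
R_total = 0.02293 K/W
Q = ΔT/R_total = 155/0.02293

Q ≈ 6760 W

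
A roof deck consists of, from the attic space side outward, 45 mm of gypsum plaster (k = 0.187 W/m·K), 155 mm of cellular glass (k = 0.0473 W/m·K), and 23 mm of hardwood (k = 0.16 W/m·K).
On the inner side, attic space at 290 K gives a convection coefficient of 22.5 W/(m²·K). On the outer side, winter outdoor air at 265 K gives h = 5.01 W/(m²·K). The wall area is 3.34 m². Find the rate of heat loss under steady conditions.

Q ≈ 21.4 W

Treating each layer as a thermal resistance in series:
R_inner film = 1/(h_i·A) = 1/(22.5×3.34) = 0.01331 K/W
R_gypsum plaster = L/(kA) = 0.045/(0.187×3.34) = 0.07205 K/W
R_cellular glass = L/(kA) = 0.155/(0.0473×3.34) = 0.9811 K/W
R_hardwood = L/(kA) = 0.023/(0.16×3.34) = 0.04304 K/W
R_outer film = 1/(h_o·A) = 1/(5.01×3.34) = 0.05976 K/W
R_total = 1.169 K/W
Q = ΔT / R_total = 25 / 1.169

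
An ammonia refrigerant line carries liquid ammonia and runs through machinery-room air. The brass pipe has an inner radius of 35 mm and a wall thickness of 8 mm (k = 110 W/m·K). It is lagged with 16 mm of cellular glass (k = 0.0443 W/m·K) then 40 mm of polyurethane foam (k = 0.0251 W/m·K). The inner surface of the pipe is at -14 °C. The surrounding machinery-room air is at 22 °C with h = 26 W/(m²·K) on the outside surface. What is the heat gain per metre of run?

Cylindrical conduction, so R = ln(r₂/r₁)/(2πkL) per layer, in series:
R_brass pipe wall = ln(43/35)/(2π×110×1) = 2.978×10^-4 K/W
R_cellular glass = ln(59/43)/(2π×0.0443×1) = 1.136 K/W
R_polyurethane foam = ln(99/59)/(2π×0.0251×1) = 3.282 K/W
R_outer film = 1/(h_o·2πr_oL) = 1/(26×2π×0.099×1) = 0.06183 K/W
R_total = 4.481 K/W
Q = ΔT/R_total = 36/4.481

q′ ≈ 8.03 W/m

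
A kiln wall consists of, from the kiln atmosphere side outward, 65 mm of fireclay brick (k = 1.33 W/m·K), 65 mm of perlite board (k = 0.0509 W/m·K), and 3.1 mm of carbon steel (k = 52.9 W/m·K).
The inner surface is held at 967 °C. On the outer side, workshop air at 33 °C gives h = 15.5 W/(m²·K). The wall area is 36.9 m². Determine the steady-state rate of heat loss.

Q ≈ 24800 W

Thermal resistances in series:
R_fireclay brick = L/(kA) = 0.065/(1.33×36.9) = 0.001324 K/W
R_perlite board = L/(kA) = 0.065/(0.0509×36.9) = 0.03461 K/W
R_carbon steel = L/(kA) = 0.0031/(52.9×36.9) = 1.588×10^-6 K/W
R_outer film = 1/(h_o·A) = 1/(15.5×36.9) = 0.001748 K/W
R_total = 0.03768 K/W
Q = ΔT / R_total = 934 / 0.03768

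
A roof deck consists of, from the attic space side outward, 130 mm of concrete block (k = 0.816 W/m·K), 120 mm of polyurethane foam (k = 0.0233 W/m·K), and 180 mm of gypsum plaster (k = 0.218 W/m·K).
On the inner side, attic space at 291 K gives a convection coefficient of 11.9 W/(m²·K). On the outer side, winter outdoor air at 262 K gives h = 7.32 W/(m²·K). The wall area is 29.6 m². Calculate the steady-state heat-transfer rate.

Using the resistance-network approach (series):
R_inner film = 1/(h_i·A) = 1/(11.9×29.6) = 0.002839 K/W
R_concrete block = L/(kA) = 0.13/(0.816×29.6) = 0.005382 K/W
R_polyurethane foam = L/(kA) = 0.12/(0.0233×29.6) = 0.174 K/W
R_gypsum plaster = L/(kA) = 0.18/(0.218×29.6) = 0.02789 K/W
R_outer film = 1/(h_o·A) = 1/(7.32×29.6) = 0.004615 K/W
R_total = 0.2147 K/W
Q = ΔT / R_total = 29 / 0.2147

Q ≈ 135 W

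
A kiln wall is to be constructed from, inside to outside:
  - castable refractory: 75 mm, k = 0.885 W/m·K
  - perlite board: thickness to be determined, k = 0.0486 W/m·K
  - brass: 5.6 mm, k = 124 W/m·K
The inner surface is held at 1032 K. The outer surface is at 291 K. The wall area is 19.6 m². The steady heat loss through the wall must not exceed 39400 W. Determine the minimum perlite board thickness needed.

L ≈ 13.8 mm

Series thermal resistances:
R_castable refractory = L/(kA) = 0.075/(0.885×19.6) = 0.004324 K/W
R_brass = L/(kA) = 0.0056/(124×19.6) = 2.304×10^-6 K/W
Sum of the known resistances R_other = 0.004326 K/W
Required total resistance R_tot = ΔT/Q_allow = 741/39400 = 0.01881 K/W
R_perlite board = R_tot − R_other = 0.01448 K/W
L = R·k·A = 0.01448×0.0486×19.6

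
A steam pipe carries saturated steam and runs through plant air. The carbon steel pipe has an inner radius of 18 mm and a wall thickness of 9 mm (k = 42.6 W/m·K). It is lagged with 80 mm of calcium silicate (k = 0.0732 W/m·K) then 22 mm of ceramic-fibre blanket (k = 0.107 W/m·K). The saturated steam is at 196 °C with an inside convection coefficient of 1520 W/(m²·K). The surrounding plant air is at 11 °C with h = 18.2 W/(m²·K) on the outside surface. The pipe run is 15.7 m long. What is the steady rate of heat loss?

Cylindrical conduction, so R = ln(r₂/r₁)/(2πkL) per layer, in series:
R_inner film = 1/(h_i·2πr₁L) = 1/(1520×2π×0.018×15.7) = 3.705×10^-4 K/W
R_carbon steel pipe wall = ln(27/18)/(2π×42.6×15.7) = 9.649×10^-5 K/W
R_calcium silicate = ln(107/27)/(2π×0.0732×15.7) = 0.1907 K/W
R_ceramic-fibre blanket = ln(129/107)/(2π×0.107×15.7) = 0.01771 K/W
R_outer film = 1/(h_o·2πr_oL) = 1/(18.2×2π×0.129×15.7) = 0.004318 K/W
R_total = 0.2132 K/W
Q = ΔT/R_total = 185/0.2132

Q ≈ 868 W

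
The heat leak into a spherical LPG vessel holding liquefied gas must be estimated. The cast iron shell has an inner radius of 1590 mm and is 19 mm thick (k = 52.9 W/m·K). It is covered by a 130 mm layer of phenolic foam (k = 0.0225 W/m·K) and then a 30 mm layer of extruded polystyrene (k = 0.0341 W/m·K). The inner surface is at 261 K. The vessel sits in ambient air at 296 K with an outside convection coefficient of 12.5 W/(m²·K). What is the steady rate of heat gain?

For a spherical shell R = (1/r₁ − 1/r₂)/(4πk); film R = 1/(h·4πr²). In series:
R_cast iron shell = (1/1.59 − 1/1.609)/(4π×52.9) = 1.117×10^-5 K/W
R_phenolic foam = (1/1.609 − 1/1.739)/(4π×0.0225) = 0.1643 K/W
R_extruded polystyrene = (1/1.739 − 1/1.769)/(4π×0.0341) = 0.02276 K/W
R_outer film = 1/(h·4πr_o²) = 1/(12.5×4π×1.769²) = 0.002034 K/W
R_total = 0.1891 K/W
Q = ΔT/R_total = 35/0.1891

Q ≈ 185 W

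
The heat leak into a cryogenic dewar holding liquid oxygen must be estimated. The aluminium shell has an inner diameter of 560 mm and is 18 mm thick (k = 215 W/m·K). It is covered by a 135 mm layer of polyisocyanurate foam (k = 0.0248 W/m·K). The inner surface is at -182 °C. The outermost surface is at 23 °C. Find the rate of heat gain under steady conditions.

Radial (spherical) resistances in series:
R_aluminium shell = (1/0.28 − 1/0.298)/(4π×215) = 7.985×10^-5 K/W
R_polyisocyanurate foam = (1/0.298 − 1/0.433)/(4π×0.0248) = 3.357 K/W
R_total = 3.357 K/W
Q = ΔT/R_total = 205/3.357

Q ≈ 61.1 W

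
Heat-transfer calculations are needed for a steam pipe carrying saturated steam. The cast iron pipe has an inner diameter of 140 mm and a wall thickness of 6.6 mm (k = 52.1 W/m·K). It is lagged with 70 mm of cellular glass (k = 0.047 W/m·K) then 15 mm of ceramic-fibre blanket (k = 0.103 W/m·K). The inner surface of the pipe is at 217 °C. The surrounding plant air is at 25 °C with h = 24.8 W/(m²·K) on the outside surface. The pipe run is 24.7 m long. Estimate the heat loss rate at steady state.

Q ≈ 1990 W

Radial resistances (cylindrical: R_cond = ln(r_o/r_i)/(2πkL), R_conv = 1/(h·2πrL)):
R_cast iron pipe wall = ln(76.6/70)/(2π×52.1×24.7) = 1.114×10^-5 K/W
R_cellular glass = ln(146.6/76.6)/(2π×0.047×24.7) = 0.08899 K/W
R_ceramic-fibre blanket = ln(161.6/146.6)/(2π×0.103×24.7) = 0.006094 K/W
R_outer film = 1/(h_o·2πr_oL) = 1/(24.8×2π×0.1616×24.7) = 0.001608 K/W
R_total = 0.0967 K/W
Q = ΔT/R_total = 192/0.0967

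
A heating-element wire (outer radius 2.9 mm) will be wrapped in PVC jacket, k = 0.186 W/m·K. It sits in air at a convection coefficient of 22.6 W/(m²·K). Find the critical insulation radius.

For a cylinder r_cr = k/h = 0.186/22.6
r_cr = 8.23 mm; since the bare radius (2.9 mm) is below r_cr, adding a thin layer of insulation will *increase* heat loss.

r_cr ≈ 8.23 mm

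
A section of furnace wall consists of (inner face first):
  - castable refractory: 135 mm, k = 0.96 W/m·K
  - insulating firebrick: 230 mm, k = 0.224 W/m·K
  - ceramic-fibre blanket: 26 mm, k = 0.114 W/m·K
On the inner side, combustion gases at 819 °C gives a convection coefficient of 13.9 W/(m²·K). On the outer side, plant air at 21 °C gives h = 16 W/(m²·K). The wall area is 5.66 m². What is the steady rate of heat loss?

Q ≈ 2950 W

Thermal resistances in series:
R_inner film = 1/(h_i·A) = 1/(13.9×5.66) = 0.01271 K/W
R_castable refractory = L/(kA) = 0.135/(0.96×5.66) = 0.02485 K/W
R_insulating firebrick = L/(kA) = 0.23/(0.224×5.66) = 0.1814 K/W
R_ceramic-fibre blanket = L/(kA) = 0.026/(0.114×5.66) = 0.0403 K/W
R_outer film = 1/(h_o·A) = 1/(16×5.66) = 0.01104 K/W
R_total = 0.2703 K/W
Q = ΔT / R_total = 798 / 0.2703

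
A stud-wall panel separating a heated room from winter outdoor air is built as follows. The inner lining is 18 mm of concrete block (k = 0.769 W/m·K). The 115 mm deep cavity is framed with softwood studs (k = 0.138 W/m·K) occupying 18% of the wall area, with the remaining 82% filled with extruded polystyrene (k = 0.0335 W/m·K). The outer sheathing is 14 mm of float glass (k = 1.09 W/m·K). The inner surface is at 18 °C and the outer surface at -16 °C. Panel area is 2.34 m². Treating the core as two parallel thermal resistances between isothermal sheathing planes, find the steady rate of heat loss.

Q ≈ 35.6 W

Sheathing layers in series; stud and cavity paths in parallel between them.
R_inner = 0.018/(0.769×2.34) = 0.01 K/W
R_stud  = 0.115/(0.138×0.18×2.34) = 1.978 K/W
R_cav   = 0.115/(0.0335×0.82×2.34) = 1.789 K/W
1/R_core = 1/R_stud + 1/R_cav → R_core = 0.9395 K/W
R_outer = 0.014/(1.09×2.34) = 0.005489 K/W
R_total = 0.955 K/W
Q = ΔT/R_total = 34/0.955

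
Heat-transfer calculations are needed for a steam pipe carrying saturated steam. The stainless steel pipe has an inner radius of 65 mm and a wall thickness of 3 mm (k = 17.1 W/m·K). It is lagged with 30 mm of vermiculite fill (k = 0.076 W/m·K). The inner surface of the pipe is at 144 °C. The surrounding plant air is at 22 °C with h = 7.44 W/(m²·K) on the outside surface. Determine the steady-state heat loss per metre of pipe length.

Per-layer cylindrical resistances, series-summed:
R_stainless steel pipe wall = ln(68/65)/(2π×17.1×1) = 4.199×10^-4 K/W
R_vermiculite fill = ln(98/68)/(2π×0.076×1) = 0.7653 K/W
R_outer film = 1/(h_o·2πr_oL) = 1/(7.44×2π×0.098×1) = 0.2183 K/W
R_total = 0.984 K/W
Q = ΔT/R_total = 122/0.984

q′ ≈ 124 W/m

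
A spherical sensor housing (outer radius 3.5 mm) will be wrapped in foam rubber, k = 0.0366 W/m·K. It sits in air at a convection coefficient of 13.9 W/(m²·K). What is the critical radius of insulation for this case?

r_cr ≈ 5.27 mm

For a sphere r_cr = 2k/h = 2×0.0366/13.9
r_cr = 5.27 mm; since the bare radius (3.5 mm) is below r_cr, adding a thin layer of insulation will *increase* heat loss.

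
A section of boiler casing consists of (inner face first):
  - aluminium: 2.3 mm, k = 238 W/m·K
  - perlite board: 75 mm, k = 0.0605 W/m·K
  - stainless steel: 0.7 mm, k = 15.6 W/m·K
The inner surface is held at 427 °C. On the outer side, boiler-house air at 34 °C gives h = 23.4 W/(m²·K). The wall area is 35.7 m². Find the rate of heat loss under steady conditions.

Q ≈ 10900 W

Series thermal resistances:
R_aluminium = L/(kA) = 0.0023/(238×35.7) = 2.707×10^-7 K/W
R_perlite board = L/(kA) = 0.075/(0.0605×35.7) = 0.03472 K/W
R_stainless steel = L/(kA) = 0.0007/(15.6×35.7) = 1.257×10^-6 K/W
R_outer film = 1/(h_o·A) = 1/(23.4×35.7) = 0.001197 K/W
R_total = 0.03592 K/W
Q = ΔT / R_total = 393 / 0.03592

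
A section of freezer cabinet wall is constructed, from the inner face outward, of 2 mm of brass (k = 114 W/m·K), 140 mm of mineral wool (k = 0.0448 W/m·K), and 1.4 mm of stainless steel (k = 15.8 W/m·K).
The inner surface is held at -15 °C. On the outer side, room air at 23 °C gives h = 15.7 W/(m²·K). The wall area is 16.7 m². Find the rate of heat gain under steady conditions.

Model the wall as resistances in series:
R_brass = L/(kA) = 0.002/(114×16.7) = 1.051×10^-6 K/W
R_mineral wool = L/(kA) = 0.14/(0.0448×16.7) = 0.1871 K/W
R_stainless steel = L/(kA) = 0.0014/(15.8×16.7) = 5.306×10^-6 K/W
R_outer film = 1/(h_o·A) = 1/(15.7×16.7) = 0.003814 K/W
R_total = 0.1909 K/W
Q = ΔT / R_total = 38 / 0.1909

Q ≈ 199 W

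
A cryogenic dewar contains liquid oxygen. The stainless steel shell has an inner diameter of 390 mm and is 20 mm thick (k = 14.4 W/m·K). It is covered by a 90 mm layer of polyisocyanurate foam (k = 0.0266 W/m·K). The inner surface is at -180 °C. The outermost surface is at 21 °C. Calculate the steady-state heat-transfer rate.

Q ≈ 48.9 W

For a spherical shell R = (1/r₁ − 1/r₂)/(4πk); film R = 1/(h·4πr²). In series:
R_stainless steel shell = (1/0.195 − 1/0.215)/(4π×14.4) = 0.002636 K/W
R_polyisocyanurate foam = (1/0.215 − 1/0.305)/(4π×0.0266) = 4.106 K/W
R_total = 4.109 K/W
Q = ΔT/R_total = 201/4.109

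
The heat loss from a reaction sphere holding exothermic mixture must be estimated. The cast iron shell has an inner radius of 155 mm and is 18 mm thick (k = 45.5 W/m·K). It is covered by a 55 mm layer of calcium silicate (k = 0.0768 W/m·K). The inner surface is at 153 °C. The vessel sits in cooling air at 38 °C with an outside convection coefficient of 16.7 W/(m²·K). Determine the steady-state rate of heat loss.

Q ≈ 74.8 W

Spherical conduction: R = (1/r_in − 1/r_out)/(4πk) per layer; series-sum.
R_cast iron shell = (1/0.155 − 1/0.173)/(4π×45.5) = 0.001174 K/W
R_calcium silicate = (1/0.173 − 1/0.228)/(4π×0.0768) = 1.445 K/W
R_outer film = 1/(h·4πr_o²) = 1/(16.7×4π×0.228²) = 0.09167 K/W
R_total = 1.538 K/W
Q = ΔT/R_total = 115/1.538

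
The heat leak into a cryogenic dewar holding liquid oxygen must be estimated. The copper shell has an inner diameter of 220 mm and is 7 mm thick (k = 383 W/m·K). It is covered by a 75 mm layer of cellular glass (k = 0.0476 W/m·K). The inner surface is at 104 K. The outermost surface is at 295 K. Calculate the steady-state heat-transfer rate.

Q ≈ 34.2 W

Radial (spherical) resistances in series:
R_copper shell = (1/0.11 − 1/0.117)/(4π×383) = 1.13×10^-4 K/W
R_cellular glass = (1/0.117 − 1/0.192)/(4π×0.0476) = 5.582 K/W
R_total = 5.582 K/W
Q = ΔT/R_total = 191/5.582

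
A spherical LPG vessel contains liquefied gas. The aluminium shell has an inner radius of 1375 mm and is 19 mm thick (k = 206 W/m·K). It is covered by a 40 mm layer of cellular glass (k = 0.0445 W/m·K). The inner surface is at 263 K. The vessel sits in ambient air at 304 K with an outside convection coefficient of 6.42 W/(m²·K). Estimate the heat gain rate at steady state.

For a spherical shell R = (1/r₁ − 1/r₂)/(4πk); film R = 1/(h·4πr²). In series:
R_aluminium shell = (1/1.375 − 1/1.394)/(4π×206) = 3.829×10^-6 K/W
R_cellular glass = (1/1.394 − 1/1.434)/(4π×0.0445) = 0.03578 K/W
R_outer film = 1/(h·4πr_o²) = 1/(6.42×4π×1.434²) = 0.006028 K/W
R_total = 0.04181 K/W
Q = ΔT/R_total = 41/0.04181

Q ≈ 981 W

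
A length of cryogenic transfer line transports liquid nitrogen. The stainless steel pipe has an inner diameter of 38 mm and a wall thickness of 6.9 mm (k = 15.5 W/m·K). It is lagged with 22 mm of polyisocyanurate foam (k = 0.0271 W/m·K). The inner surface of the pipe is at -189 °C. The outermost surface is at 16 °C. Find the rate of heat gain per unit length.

q′ ≈ 56.7 W/m

Treating each annulus and film as a series resistance:
R_stainless steel pipe wall = ln(25.9/19)/(2π×15.5×1) = 0.003181 K/W
R_polyisocyanurate foam = ln(47.9/25.9)/(2π×0.0271×1) = 3.611 K/W
R_total = 3.614 K/W
Q = ΔT/R_total = 205/3.614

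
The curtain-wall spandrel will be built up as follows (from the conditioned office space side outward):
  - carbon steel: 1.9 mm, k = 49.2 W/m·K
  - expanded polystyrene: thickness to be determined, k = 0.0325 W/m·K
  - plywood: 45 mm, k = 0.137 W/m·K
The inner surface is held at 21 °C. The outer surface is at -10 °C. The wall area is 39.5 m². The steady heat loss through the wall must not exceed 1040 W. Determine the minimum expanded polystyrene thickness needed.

L ≈ 27.6 mm

Using the resistance-network approach (series):
R_carbon steel = L/(kA) = 0.0019/(49.2×39.5) = 9.777×10^-7 K/W
R_plywood = L/(kA) = 0.045/(0.137×39.5) = 0.008316 K/W
Sum of the known resistances R_other = 0.008317 K/W
Required total resistance R_tot = ΔT/Q_allow = 31/1040 = 0.02981 K/W
R_expanded polystyrene = R_tot − R_other = 0.02149 K/W
L = R·k·A = 0.02149×0.0325×39.5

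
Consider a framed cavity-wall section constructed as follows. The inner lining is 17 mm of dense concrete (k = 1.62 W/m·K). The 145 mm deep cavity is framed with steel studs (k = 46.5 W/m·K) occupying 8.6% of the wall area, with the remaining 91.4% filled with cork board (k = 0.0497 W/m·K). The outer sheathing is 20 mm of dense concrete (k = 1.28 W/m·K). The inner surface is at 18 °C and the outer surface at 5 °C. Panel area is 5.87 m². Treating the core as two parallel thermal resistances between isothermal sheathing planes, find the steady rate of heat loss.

Sheathing layers in series; stud and cavity paths in parallel between them.
R_inner = 0.017/(1.62×5.87) = 0.001788 K/W
R_stud  = 0.145/(46.5×0.086×5.87) = 0.006177 K/W
R_cav   = 0.145/(0.0497×0.914×5.87) = 0.5438 K/W
1/R_core = 1/R_stud + 1/R_cav → R_core = 0.006108 K/W
R_outer = 0.02/(1.28×5.87) = 0.002662 K/W
R_total = 0.01056 K/W
Q = ΔT/R_total = 13/0.01056

Q ≈ 1230 W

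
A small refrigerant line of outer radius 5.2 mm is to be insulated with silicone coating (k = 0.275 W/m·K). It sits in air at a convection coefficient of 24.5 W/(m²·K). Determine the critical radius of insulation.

r_cr ≈ 11.2 mm

For a cylinder r_cr = k/h = 0.275/24.5
r_cr = 11.2 mm; since the bare radius (5.2 mm) is below r_cr, adding a thin layer of insulation will *increase* heat loss.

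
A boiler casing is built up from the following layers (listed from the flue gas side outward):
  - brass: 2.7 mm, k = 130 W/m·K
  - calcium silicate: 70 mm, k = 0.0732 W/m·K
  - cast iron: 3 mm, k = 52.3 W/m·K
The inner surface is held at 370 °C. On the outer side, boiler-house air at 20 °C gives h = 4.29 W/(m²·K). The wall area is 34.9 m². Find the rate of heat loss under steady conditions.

Thermal resistances in series:
R_brass = L/(kA) = 0.0027/(130×34.9) = 5.951×10^-7 K/W
R_calcium silicate = L/(kA) = 0.07/(0.0732×34.9) = 0.0274 K/W
R_cast iron = L/(kA) = 0.003/(52.3×34.9) = 1.644×10^-6 K/W
R_outer film = 1/(h_o·A) = 1/(4.29×34.9) = 0.006679 K/W
R_total = 0.03408 K/W
Q = ΔT / R_total = 350 / 0.03408

Q ≈ 10300 W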